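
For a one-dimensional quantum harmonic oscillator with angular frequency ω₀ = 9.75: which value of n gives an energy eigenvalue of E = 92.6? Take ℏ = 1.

n = 9

Invert E_n = (n + ½)ℏω₀: n = E/ℏω₀ − ½ = 8.997, so n = 9.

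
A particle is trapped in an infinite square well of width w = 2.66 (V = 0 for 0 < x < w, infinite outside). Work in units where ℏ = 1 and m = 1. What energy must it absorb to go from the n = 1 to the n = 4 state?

ΔE = 10.5

E_n = n²π²ℏ²/(2mw²), so ΔE = (4² − 1²) π²ℏ²/(2mw²).
ΔE = 15 × π² / (2 × 1 × 2.66²) = 10.46.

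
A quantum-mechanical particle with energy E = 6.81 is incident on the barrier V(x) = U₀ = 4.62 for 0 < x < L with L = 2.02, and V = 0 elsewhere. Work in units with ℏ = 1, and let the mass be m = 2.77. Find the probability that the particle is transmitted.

T = 0.857

Above the barrier the interior wavenumber is k₂ = √(2m(E − U₀))/ℏ = 3.483, giving phase k₂L = 7.036.
Matching at both interfaces gives T⁻¹ = 1 + U₀² sin²(k₂L) / [4E(E − U₀)] = 1.167, hence T = 0.857.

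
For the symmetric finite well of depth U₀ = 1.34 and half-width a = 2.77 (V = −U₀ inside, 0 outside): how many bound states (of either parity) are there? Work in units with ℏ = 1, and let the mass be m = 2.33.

N = 5

Define the well-strength parameter z₀ = (a/ℏ)√(2mU₀) = 2.77 × √(2·2.33·1.34) = 6.922.
A new bound state (alternating even/odd) appears each time z₀ passes a multiple of π/2, so N = ⌊2z₀/π⌋ + 1 = ⌊4.407⌋ + 1 = 5.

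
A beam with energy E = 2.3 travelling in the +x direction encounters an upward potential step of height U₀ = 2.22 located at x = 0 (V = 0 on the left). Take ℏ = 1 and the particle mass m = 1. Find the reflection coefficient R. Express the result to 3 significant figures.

R = 0.470

The wavenumbers are k₁ = √(2mE)/ℏ = 2.145 on the left and k₂ = √(2m(E − U₀))/ℏ = 0.4000 on the right.
Continuity of ψ and ψ′ at the step yields the reflection amplitude r = (k₁ − k₂)/(k₁ + k₂) = 0.6856; thus R = |r|² = 0.4701, T = 0.5299.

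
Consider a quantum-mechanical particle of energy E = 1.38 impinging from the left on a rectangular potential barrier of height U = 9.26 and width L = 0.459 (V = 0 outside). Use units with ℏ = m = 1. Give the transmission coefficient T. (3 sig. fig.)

E < U: inside the barrier ψ ∝ e^{±κx} with κ = √(2m(U − E))/ℏ = 3.970.
κL = 1.822, sinh(κL) = 3.012.
The exact tunnelling result is T⁻¹ = 1 + U² sinh²(κL) / [4E(U − E)] = 18.88, so T = 0.0530.

T = 0.0530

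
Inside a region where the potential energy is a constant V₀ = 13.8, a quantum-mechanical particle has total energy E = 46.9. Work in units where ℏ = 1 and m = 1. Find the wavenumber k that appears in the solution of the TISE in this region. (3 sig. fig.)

k = 8.14

With E > V₀ the solution is oscillatory, ψ ∝ e^{±ikx} with k = √(2m(E − V₀))/ℏ.
k = √(2 × 1 × 33.1) = 8.136.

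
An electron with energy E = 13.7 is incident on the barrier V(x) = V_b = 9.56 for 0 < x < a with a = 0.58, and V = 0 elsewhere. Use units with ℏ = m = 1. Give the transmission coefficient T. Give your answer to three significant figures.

Above the barrier the interior wavenumber is k₂ = √(2m(E − V_b))/ℏ = 2.877, giving phase k₂a = 1.669.
Matching at both interfaces gives T⁻¹ = 1 + V_b² sin²(k₂a) / [4E(E − V_b)] = 1.399, hence T = 0.715.

T = 0.715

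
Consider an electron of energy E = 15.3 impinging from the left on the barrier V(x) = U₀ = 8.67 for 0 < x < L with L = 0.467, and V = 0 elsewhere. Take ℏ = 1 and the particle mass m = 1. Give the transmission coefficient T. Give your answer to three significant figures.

E > U₀: inside the barrier k₂ = √(2m(E − U₀))/ℏ = 3.641, k₂L = 1.701.
T = [1 + U₀² sin²(k₂L) / (4E(E − U₀))]⁻¹ = 1/1.182 = 0.846.

T = 0.846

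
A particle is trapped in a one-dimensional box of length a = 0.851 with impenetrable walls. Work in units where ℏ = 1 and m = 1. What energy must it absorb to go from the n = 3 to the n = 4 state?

ΔE = 47.7

E_n = n²π²ℏ²/(2ma²), so ΔE = (4² − 3²) π²ℏ²/(2ma²).
ΔE = 7 × π² / (2 × 1 × 0.851²) = 47.70.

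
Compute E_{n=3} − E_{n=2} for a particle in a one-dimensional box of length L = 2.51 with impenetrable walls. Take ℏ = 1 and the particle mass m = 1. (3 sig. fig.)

ΔE = 3.92

E_n = n²π²ℏ²/(2mL²), so ΔE = (3² − 2²) π²ℏ²/(2mL²).
ΔE = 5 × π² / (2 × 1 × 2.51²) = 3.916.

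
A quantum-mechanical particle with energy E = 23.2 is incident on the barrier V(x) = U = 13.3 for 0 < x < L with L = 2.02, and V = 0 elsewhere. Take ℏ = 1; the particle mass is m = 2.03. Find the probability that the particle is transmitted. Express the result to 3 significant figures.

Above the barrier the interior wavenumber is k₂ = √(2m(E − U))/ℏ = 6.340, giving phase k₂L = 12.81.
Matching at both interfaces gives T⁻¹ = 1 + U² sin²(k₂L) / [4E(E − U)] = 1.011, hence T = 0.989.

T = 0.989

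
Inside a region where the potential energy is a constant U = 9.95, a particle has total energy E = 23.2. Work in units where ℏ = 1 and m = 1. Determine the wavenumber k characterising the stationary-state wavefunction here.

With E > U the solution is oscillatory, ψ ∝ e^{±ikx} with k = √(2m(E − U))/ℏ.
k = √(2 × 1 × 13.25) = 5.148.

k = 5.15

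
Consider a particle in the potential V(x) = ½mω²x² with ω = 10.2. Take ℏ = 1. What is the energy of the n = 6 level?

The oscillator eigenvalues are E_n = ℏω(n + ½), so E_6 = 10.2 × 6.5 = 66.30.

E = 66.3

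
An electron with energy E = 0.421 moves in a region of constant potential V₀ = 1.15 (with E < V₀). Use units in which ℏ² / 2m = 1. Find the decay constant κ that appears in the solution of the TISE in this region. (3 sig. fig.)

Since E < V₀ the TISE in this region is ψ'' = κ²ψ with κ = √(2m(V₀ − E))/ℏ.
κ = √(2 × 0.5 × 0.729) = 0.8538.

κ = 0.854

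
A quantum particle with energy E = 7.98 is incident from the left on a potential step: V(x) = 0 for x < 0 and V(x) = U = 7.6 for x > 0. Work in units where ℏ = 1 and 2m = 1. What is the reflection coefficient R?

R = 0.412

On each side the TISE gives plane waves with k = √(2m(E − V))/ℏ: k₁ = √(2·½·7.98) = 2.825, k₂ = √(2·½·0.38) = 0.6164.
Continuity of ψ and ψ′ at the step yields the reflection amplitude r = (k₁ − k₂)/(k₁ + k₂) = 0.6417; thus R = |r|² = 0.4118, T = 0.5882.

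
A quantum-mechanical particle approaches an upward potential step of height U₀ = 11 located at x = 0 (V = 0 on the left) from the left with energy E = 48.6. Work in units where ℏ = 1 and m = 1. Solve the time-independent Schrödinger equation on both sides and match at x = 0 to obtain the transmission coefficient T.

T = 0.996

The wavenumbers are k₁ = √(2mE)/ℏ = 9.859 on the left and k₂ = √(2m(E − U₀))/ℏ = 8.672 on the right.
Matching ψ and ψ′ at x = 0 gives r = (k₁ − k₂)/(k₁ + k₂), so R = r² = 0.004105 and T = 1 − R = 0.9959.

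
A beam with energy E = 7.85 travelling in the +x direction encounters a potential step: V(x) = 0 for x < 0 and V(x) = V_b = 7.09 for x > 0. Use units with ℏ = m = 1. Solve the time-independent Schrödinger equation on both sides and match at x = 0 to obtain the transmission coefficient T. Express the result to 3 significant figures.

T = 0.724

The wavenumbers are k₁ = √(2mE)/ℏ = 3.962 on the left and k₂ = √(2m(E − V_b))/ℏ = 1.233 on the right.
Continuity of ψ and ψ′ at the step yields the reflection amplitude r = (k₁ − k₂)/(k₁ + k₂) = 0.5254; thus R = |r|² = 0.2760, T = 0.7240.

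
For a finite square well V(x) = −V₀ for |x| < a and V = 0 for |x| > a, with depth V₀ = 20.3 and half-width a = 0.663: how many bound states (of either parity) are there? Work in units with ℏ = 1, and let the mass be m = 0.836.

The dimensionless depth is z₀ = a√(2mV₀)/ℏ = 0.663 × √(33.94) = 3.863.
The even/odd transcendental equations gain one root per π/2 in z₀, giving N = 1 + ⌊2z₀/π⌋ = 1 + ⌊2.459⌋ = 3.

N = 3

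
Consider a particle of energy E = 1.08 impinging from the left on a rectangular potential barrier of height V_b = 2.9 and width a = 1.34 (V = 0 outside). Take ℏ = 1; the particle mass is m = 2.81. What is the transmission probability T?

E < V_b: inside the barrier ψ ∝ e^{±κx} with κ = √(2m(V_b − E))/ℏ = 3.198.
κa = 4.286, sinh(κa) = 36.32.
The exact tunnelling result is T⁻¹ = 1 + V_b² sinh²(κa) / [4E(V_b − E)] = 1412, so T = 0.000708.

T = 0.000708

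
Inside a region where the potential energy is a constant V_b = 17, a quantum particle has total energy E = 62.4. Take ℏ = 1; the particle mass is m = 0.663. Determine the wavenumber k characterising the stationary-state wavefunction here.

k = 7.76

With E > V_b the solution is oscillatory, ψ ∝ e^{±ikx} with k = √(2m(E − V_b))/ℏ.
k = √(2 × 0.663 × 45.4) = 7.759.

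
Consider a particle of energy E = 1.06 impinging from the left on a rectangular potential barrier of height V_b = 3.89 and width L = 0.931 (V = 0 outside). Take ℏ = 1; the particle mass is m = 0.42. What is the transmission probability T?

Since E < V_b the interior solution is evanescent with decay constant κ = √(2m(V_b − E))/ℏ = 1.542.
κL = 1.435, sinh(κL) = 1.982.
Matching ψ, ψ′ at both faces gives T = [1 + V_b² sinh²(κL) / (4E(V_b − E))]⁻¹ = 1/5.953 = 0.168.

T = 0.168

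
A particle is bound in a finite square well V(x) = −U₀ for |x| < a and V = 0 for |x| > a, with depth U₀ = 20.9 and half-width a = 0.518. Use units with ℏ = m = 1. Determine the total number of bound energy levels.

Define the well-strength parameter z₀ = (a/ℏ)√(2mU₀) = 0.518 × √(2·1·20.9) = 3.349.
The even/odd transcendental equations gain one root per π/2 in z₀, giving N = 1 + ⌊2z₀/π⌋ = 1 + ⌊2.132⌋ = 3.

N = 3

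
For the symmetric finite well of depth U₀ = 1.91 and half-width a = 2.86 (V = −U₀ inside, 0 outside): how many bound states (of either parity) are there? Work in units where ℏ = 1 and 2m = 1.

N = 3

Define the well-strength parameter z₀ = (a/ℏ)√(2mU₀) = 2.86 × √(2·0.5·1.91) = 3.953.
The even/odd transcendental equations gain one root per π/2 in z₀, giving N = 1 + ⌊2z₀/π⌋ = 1 + ⌊2.516⌋ = 3.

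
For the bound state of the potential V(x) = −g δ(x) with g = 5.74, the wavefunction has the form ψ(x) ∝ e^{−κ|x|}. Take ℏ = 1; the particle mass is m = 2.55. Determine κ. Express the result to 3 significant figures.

κ = 14.6

Integrating the TISE across x = 0 gives the cusp condition ψ'(0⁺) − ψ'(0⁻) = −(2mg/ℏ²)ψ(0).
With ψ ∝ e^{−κ|x|} this yields −2κ = −2mg/ℏ², so κ = mg/ℏ² = 14.64.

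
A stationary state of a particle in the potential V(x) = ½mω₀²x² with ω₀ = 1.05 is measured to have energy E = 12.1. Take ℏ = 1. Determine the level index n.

n = 11

Invert E_n = (n + ½)ℏω₀: n = E/ℏω₀ − ½ = 11.024, so n = 11.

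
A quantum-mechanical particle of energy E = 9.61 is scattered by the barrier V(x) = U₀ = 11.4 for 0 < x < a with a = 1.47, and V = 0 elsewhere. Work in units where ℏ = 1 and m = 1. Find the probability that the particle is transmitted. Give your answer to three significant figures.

T = 0.00812

Since E < U₀ the interior solution is evanescent with decay constant κ = √(2m(U₀ − E))/ℏ = 1.892.
κa = 2.781, sinh(κa) = 8.040.
Matching ψ, ψ′ at both faces gives T = [1 + U₀² sinh²(κa) / (4E(U₀ − E))]⁻¹ = 1/123.1 = 0.00812.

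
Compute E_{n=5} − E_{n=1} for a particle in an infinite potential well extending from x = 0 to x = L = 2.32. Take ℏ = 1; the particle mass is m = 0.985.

E_n = n²π²ℏ²/(2mL²), so ΔE = (5² − 1²) π²ℏ²/(2mL²).
ΔE = 24 × π² / (2 × 0.985 × 2.32²) = 22.34.

ΔE = 22.3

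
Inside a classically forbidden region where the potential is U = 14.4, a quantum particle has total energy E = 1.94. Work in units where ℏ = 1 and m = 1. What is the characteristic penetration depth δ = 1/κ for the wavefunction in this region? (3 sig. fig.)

δ = 0.200

Since E < U the TISE in this region is ψ'' = κ²ψ with κ = √(2m(U − E))/ℏ.
κ = √(2 × 1 × 12.46) = 4.992. The penetration depth is δ = 1/κ = 0.200.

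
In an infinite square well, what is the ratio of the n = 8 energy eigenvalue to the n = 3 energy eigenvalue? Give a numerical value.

7.11111

Since E_n ∝ n², the ratio is (8/3)² = 7.11111.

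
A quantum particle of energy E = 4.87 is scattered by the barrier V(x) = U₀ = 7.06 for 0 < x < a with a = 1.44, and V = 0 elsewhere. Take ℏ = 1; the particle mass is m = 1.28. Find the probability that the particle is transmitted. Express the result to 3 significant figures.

Since E < U₀ the interior solution is evanescent with decay constant κ = √(2m(U₀ − E))/ℏ = 2.368.
κa = 3.410, sinh(κa) = 15.11.
Matching ψ, ψ′ at both faces gives T = [1 + U₀² sinh²(κa) / (4E(U₀ − E))]⁻¹ = 1/267.8 = 0.00373.

T = 0.00373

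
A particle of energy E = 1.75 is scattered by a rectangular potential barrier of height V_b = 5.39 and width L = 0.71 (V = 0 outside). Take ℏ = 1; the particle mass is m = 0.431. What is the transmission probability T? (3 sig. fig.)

T = 0.251

E < V_b: inside the barrier ψ ∝ e^{±κx} with κ = √(2m(V_b − E))/ℏ = 1.771.
κL = 1.258, sinh(κL) = 1.616.
The exact tunnelling result is T⁻¹ = 1 + V_b² sinh²(κL) / [4E(V_b − E)] = 3.979, so T = 0.251.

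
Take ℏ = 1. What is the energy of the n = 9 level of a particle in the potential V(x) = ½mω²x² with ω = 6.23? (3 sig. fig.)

E = 59.2

Using E_n = (n + ½)ℏω: E_9 = 9.5 × 6.23 = 59.19.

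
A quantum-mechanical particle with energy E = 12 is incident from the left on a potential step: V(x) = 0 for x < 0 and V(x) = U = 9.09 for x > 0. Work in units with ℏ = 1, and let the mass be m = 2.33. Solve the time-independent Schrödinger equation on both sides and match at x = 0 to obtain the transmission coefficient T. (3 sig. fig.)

T = 0.884

The wavenumbers are k₁ = √(2mE)/ℏ = 7.478 on the left and k₂ = √(2m(E − U))/ℏ = 3.682 on the right.
Matching ψ and ψ′ at x = 0 gives r = (k₁ − k₂)/(k₁ + k₂), so R = r² = 0.1157 and T = 1 − R = 0.8843.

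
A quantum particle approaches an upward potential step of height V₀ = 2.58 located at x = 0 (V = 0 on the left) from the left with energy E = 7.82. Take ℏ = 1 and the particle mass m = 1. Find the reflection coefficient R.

R = 0.00995

The wavenumbers are k₁ = √(2mE)/ℏ = 3.955 on the left and k₂ = √(2m(E − V₀))/ℏ = 3.237 on the right.
Matching ψ and ψ′ at x = 0 gives r = (k₁ − k₂)/(k₁ + k₂), so R = r² = 0.009952 and T = 1 − R = 0.9900.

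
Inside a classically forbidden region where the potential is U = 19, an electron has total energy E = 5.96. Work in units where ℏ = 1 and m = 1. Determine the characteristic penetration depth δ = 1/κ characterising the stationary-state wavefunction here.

Since E < U the TISE in this region is ψ'' = κ²ψ with κ = √(2m(U − E))/ℏ.
κ = √(2 × 1 × 13.04) = 5.107. The penetration depth is δ = 1/κ = 0.196.

δ = 0.196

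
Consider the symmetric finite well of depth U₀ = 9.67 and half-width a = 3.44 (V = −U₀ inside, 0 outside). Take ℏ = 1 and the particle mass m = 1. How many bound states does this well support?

N = 10

Define the well-strength parameter z₀ = (a/ℏ)√(2mU₀) = 3.44 × √(2·1·9.67) = 15.13.
The even/odd transcendental equations gain one root per π/2 in z₀, giving N = 1 + ⌊2z₀/π⌋ = 1 + ⌊9.631⌋ = 10.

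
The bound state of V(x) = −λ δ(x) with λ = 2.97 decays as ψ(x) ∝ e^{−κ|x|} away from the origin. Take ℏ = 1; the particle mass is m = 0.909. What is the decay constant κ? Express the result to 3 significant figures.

Integrate −(ℏ²/2m)ψ'' − λδ(x)ψ = Eψ from −ε to +ε: the ψ'' term gives ψ'(0⁺) − ψ'(0⁻) and the δ term gives −(2mλ/ℏ²)ψ(0).
With ψ ∝ e^{−κ|x|} this yields −2κ = −2mλ/ℏ², so κ = mλ/ℏ² = 2.700.

κ = 2.70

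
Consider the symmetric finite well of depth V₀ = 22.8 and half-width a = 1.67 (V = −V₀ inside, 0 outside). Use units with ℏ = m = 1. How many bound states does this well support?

N = 8

The dimensionless depth is z₀ = a√(2mV₀)/ℏ = 1.67 × √(45.60) = 11.28.
The even/odd transcendental equations gain one root per π/2 in z₀, giving N = 1 + ⌊2z₀/π⌋ = 1 + ⌊7.179⌋ = 8.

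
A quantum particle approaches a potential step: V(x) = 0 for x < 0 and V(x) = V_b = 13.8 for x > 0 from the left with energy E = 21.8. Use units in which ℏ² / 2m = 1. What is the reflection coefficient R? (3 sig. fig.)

R = 0.0603

The wavenumbers are k₁ = √(2mE)/ℏ = 4.669 on the left and k₂ = √(2m(E − V_b))/ℏ = 2.828 on the right.
Matching ψ and ψ′ at x = 0 gives r = (k₁ − k₂)/(k₁ + k₂), so R = r² = 0.06027 and T = 1 − R = 0.9397.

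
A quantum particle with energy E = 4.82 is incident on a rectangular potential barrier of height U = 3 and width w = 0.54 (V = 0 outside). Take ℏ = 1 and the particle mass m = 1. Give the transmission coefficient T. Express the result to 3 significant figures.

Above the barrier the interior wavenumber is k₂ = √(2m(E − U))/ℏ = 1.908, giving phase k₂w = 1.030.
T = [1 + U² sin²(k₂w) / (4E(E − U))]⁻¹ = 1/1.189 = 0.841.

T = 0.841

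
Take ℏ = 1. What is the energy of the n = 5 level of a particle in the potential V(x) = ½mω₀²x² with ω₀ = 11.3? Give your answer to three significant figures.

E = 62.2

Using E_n = (n + ½)ℏω₀: E_5 = 5.5 × 11.3 = 62.15.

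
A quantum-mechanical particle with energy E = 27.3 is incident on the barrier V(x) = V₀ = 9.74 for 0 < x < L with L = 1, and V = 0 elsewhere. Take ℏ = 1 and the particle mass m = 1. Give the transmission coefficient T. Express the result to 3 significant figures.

T = 0.994

Above the barrier the interior wavenumber is k₂ = √(2m(E − V₀))/ℏ = 5.926, giving phase k₂L = 5.926.
Matching at both interfaces gives T⁻¹ = 1 + V₀² sin²(k₂L) / [4E(E − V₀)] = 1.006, hence T = 0.994.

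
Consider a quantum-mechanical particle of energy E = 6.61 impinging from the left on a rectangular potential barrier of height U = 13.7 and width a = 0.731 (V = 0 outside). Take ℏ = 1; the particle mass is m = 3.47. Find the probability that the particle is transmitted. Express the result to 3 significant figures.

T = 0.000140

Since E < U the interior solution is evanescent with decay constant κ = √(2m(U − E))/ℏ = 7.015.
κa = 5.128, sinh(κa) = 84.31.
Matching ψ, ψ′ at both faces gives T = [1 + U² sinh²(κa) / (4E(U − E))]⁻¹ = 1/7118 = 0.000140.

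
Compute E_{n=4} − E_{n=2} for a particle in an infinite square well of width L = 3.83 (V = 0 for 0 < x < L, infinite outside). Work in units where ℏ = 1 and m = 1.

ΔE = 4.04

E_n = n²π²ℏ²/(2mL²), so ΔE = (4² − 2²) π²ℏ²/(2mL²).
ΔE = 12 × π² / (2 × 1 × 3.83²) = 4.037.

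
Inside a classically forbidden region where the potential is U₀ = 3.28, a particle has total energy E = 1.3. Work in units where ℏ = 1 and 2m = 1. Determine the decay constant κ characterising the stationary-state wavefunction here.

Since E < U₀ the TISE in this region is ψ'' = κ²ψ with κ = √(2m(U₀ − E))/ℏ.
κ = √(2 × 0.5 × 1.98) = 1.407.

κ = 1.41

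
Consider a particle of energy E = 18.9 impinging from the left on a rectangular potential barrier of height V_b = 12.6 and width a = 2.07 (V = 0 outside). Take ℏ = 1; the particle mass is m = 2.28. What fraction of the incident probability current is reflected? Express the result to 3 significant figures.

R = 0.248

E > V_b: inside the barrier k₂ = √(2m(E − V_b))/ℏ = 5.360, k₂a = 11.09.
Matching at both interfaces gives T⁻¹ = 1 + V_b² sin²(k₂a) / [4E(E − V_b)] = 1.330, hence T = 0.752.
R = 1 − T = 0.248.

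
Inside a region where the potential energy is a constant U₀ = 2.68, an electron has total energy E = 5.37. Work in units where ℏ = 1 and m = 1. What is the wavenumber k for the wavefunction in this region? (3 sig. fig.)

k = 2.32

With E > U₀ the solution is oscillatory, ψ ∝ e^{±ikx} with k = √(2m(E − U₀))/ℏ.
k = √(2 × 1 × 2.69) = 2.319.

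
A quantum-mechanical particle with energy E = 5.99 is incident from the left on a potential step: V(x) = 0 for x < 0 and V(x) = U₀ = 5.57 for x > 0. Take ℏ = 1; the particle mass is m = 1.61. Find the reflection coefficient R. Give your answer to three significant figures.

R = 0.338

On each side the TISE gives plane waves with k = √(2m(E − V))/ℏ: k₁ = √(2·1.61·5.99) = 4.392, k₂ = √(2·1.61·0.42) = 1.163.
Matching ψ and ψ′ at x = 0 gives r = (k₁ − k₂)/(k₁ + k₂), so R = r² = 0.3379 and T = 1 − R = 0.6621.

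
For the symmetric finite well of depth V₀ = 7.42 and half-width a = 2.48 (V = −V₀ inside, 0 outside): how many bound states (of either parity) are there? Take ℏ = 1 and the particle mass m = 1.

N = 7

The dimensionless depth is z₀ = a√(2mV₀)/ℏ = 2.48 × √(14.84) = 9.554.
A new bound state (alternating even/odd) appears each time z₀ passes a multiple of π/2, so N = ⌊2z₀/π⌋ + 1 = ⌊6.082⌋ + 1 = 7.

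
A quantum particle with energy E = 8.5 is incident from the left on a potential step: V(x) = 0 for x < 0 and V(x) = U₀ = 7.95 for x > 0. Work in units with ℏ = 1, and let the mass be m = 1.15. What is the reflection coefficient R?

R = 0.353

On each side the TISE gives plane waves with k = √(2m(E − V))/ℏ: k₁ = √(2·1.15·8.5) = 4.422, k₂ = √(2·1.15·0.55) = 1.125.
Matching ψ and ψ′ at x = 0 gives r = (k₁ − k₂)/(k₁ + k₂), so R = r² = 0.3533 and T = 1 − R = 0.6467.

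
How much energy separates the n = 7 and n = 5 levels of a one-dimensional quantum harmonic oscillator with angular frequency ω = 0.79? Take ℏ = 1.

E_n = ℏω(n + ½), so ΔE = (7 − 5) ℏω = 2 × 0.79 = 1.580.

ΔE = 1.58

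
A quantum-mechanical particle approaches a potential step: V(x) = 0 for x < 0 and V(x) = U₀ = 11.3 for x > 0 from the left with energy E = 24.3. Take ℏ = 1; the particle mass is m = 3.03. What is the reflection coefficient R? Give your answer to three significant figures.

On each side the TISE gives plane waves with k = √(2m(E − V))/ℏ: k₁ = √(2·3.03·24.3) = 12.13, k₂ = √(2·3.03·13) = 8.876.
Matching ψ and ψ′ at x = 0 gives r = (k₁ − k₂)/(k₁ + k₂), so R = r² = 0.02406 and T = 1 − R = 0.9759.

R = 0.0241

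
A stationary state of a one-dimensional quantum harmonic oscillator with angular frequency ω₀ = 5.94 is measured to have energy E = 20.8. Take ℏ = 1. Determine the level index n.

Invert E_n = (n + ½)ℏω₀: n = E/ℏω₀ − ½ = 3.002, so n = 3.

n = 3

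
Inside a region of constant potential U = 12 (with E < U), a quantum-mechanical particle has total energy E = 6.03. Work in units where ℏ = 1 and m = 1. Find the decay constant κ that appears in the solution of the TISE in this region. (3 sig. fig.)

Since E < U the TISE in this region is ψ'' = κ²ψ with κ = √(2m(U − E))/ℏ.
κ = √(2 × 1 × 5.97) = 3.455.

κ = 3.46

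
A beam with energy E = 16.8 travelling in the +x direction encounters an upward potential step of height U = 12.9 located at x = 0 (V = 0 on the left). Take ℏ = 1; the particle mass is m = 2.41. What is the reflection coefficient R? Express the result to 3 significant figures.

The wavenumbers are k₁ = √(2mE)/ℏ = 8.999 on the left and k₂ = √(2m(E − U))/ℏ = 4.336 on the right.
Matching ψ and ψ′ at x = 0 gives r = (k₁ − k₂)/(k₁ + k₂), so R = r² = 0.1223 and T = 1 − R = 0.8777.

R = 0.122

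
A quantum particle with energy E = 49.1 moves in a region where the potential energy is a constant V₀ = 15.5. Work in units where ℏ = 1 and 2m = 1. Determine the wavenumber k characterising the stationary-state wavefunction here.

k = 5.80

With E > V₀ the solution is oscillatory, ψ ∝ e^{±ikx} with k = √(2m(E − V₀))/ℏ.
k = √(2 × 0.5 × 33.6) = 5.797.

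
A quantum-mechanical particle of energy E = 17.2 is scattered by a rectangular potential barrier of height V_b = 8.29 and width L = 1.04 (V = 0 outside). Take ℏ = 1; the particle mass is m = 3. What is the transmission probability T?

T = 0.905

E > V_b: inside the barrier k₂ = √(2m(E − V_b))/ℏ = 7.312, k₂L = 7.604.
Matching at both interfaces gives T⁻¹ = 1 + V_b² sin²(k₂L) / [4E(E − V_b)] = 1.105, hence T = 0.905.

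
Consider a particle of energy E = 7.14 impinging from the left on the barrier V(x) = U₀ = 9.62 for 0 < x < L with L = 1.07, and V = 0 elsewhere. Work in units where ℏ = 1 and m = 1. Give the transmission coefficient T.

E < U₀: inside the barrier ψ ∝ e^{±κx} with κ = √(2m(U₀ − E))/ℏ = 2.227.
κL = 2.383, sinh(κL) = 5.373.
The exact tunnelling result is T⁻¹ = 1 + U₀² sinh²(κL) / [4E(U₀ − E)] = 38.71, so T = 0.0258.

T = 0.0258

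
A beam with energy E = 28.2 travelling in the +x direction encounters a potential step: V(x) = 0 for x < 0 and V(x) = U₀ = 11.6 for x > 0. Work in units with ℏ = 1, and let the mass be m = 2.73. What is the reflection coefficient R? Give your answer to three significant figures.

R = 0.0173

The wavenumbers are k₁ = √(2mE)/ℏ = 12.41 on the left and k₂ = √(2m(E − U₀))/ℏ = 9.520 on the right.
Continuity of ψ and ψ′ at the step yields the reflection amplitude r = (k₁ − k₂)/(k₁ + k₂) = 0.1317; thus R = |r|² = 0.01735, T = 0.9827.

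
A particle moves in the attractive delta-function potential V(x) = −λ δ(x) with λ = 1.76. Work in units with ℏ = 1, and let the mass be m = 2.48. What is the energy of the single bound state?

For x ≠ 0 the bound state is ψ ∝ e^{−κ|x|}; integrating the TISE across the delta gives the cusp condition 2κ = 2mλ/ℏ², so κ = 4.365.
Then E = −ℏ²κ²/(2m) = −mλ²/(2ℏ²) = -3.841.

E = -3.84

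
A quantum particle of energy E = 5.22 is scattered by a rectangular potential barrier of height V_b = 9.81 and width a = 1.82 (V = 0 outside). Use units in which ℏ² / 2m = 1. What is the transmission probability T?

E < V_b: inside the barrier ψ ∝ e^{±κx} with κ = √(2m(V_b − E))/ℏ = 2.142.
κa = 3.899, sinh(κa) = 24.67.
Matching ψ, ψ′ at both faces gives T = [1 + V_b² sinh²(κa) / (4E(V_b − E))]⁻¹ = 1/612.2 = 0.00163.

T = 0.00163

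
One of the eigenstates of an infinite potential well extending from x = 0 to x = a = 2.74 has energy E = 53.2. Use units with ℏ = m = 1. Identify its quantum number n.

n = 9

For an infinite well E_n = n²π²ℏ²/(2ma²), so n = (a/πℏ)√(2mE).
n = (2.74/π) × √(2 × 1 × 53.2) = 8.996 → n = 9.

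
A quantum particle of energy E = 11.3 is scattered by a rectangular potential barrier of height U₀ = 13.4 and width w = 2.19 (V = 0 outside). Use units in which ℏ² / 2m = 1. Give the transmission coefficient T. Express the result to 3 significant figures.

Since E < U₀ the interior solution is evanescent with decay constant κ = √(2m(U₀ − E))/ℏ = 1.449.
κw = 3.174, sinh(κw) = 11.93.
Matching ψ, ψ′ at both faces gives T = [1 + U₀² sinh²(κw) / (4E(U₀ − E))]⁻¹ = 1/270.1 = 0.00370.

T = 0.00370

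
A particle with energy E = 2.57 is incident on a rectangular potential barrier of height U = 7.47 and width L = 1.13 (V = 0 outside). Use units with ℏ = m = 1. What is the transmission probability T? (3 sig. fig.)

Since E < U the interior solution is evanescent with decay constant κ = √(2m(U − E))/ℏ = 3.130.
κL = 3.537, sinh(κL) = 17.18.
The exact tunnelling result is T⁻¹ = 1 + U² sinh²(κL) / [4E(U − E)] = 327.8, so T = 0.00305.

T = 0.00305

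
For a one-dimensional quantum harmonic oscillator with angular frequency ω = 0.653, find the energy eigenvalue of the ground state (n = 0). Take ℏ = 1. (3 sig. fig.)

E = 0.327

The oscillator eigenvalues are E_n = ℏω(n + ½), so E_0 = 0.653 × 0.5 = 0.3265.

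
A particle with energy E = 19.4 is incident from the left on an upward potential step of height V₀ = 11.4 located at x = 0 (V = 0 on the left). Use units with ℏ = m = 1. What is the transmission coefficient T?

The wavenumbers are k₁ = √(2mE)/ℏ = 6.229 on the left and k₂ = √(2m(E − V₀))/ℏ = 4.000 on the right.
Matching ψ and ψ′ at x = 0 gives r = (k₁ − k₂)/(k₁ + k₂), so R = r² = 0.04748 and T = 1 − R = 0.9525.

T = 0.953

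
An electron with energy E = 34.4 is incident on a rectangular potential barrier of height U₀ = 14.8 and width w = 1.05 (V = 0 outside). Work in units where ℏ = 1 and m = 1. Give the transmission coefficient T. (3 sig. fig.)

T = 0.993

E > U₀: inside the barrier k₂ = √(2m(E − U₀))/ℏ = 6.261, k₂w = 6.574.
Matching at both interfaces gives T⁻¹ = 1 + U₀² sin²(k₂w) / [4E(E − U₀)] = 1.007, hence T = 0.993.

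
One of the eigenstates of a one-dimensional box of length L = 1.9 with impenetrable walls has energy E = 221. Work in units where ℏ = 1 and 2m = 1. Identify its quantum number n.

For an infinite well E_n = n²π²ℏ²/(2mL²), so n = (L/πℏ)√(2mE).
n = (1.9/π) × √(2 × 0.5 × 221) = 8.991 → n = 9.

n = 9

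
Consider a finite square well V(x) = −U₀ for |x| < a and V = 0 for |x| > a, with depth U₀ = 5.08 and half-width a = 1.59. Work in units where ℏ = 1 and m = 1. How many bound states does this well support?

N = 4

Define the well-strength parameter z₀ = (a/ℏ)√(2mU₀) = 1.59 × √(2·1·5.08) = 5.068.
The even/odd transcendental equations gain one root per π/2 in z₀, giving N = 1 + ⌊2z₀/π⌋ = 1 + ⌊3.226⌋ = 4.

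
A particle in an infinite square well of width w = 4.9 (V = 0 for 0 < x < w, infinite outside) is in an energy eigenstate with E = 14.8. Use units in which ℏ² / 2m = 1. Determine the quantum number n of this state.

For an infinite well E_n = n²π²ℏ²/(2mw²), so n = (w/πℏ)√(2mE).
n = (4.9/π) × √(2 × 0.5 × 14.8) = 6.000 → n = 6.

n = 6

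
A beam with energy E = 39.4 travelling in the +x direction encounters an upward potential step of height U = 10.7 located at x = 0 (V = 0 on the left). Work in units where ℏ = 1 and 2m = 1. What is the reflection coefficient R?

On each side the TISE gives plane waves with k = √(2m(E − V))/ℏ: k₁ = √(2·½·39.4) = 6.277, k₂ = √(2·½·28.7) = 5.357.
Continuity of ψ and ψ′ at the step yields the reflection amplitude r = (k₁ − k₂)/(k₁ + k₂) = 0.07905; thus R = |r|² = 0.006249, T = 0.9938.

R = 0.00625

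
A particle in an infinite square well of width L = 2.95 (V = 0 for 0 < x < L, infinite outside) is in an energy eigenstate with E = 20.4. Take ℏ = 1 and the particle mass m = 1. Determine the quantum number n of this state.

For an infinite well E_n = n²π²ℏ²/(2mL²), so n = (L/πℏ)√(2mE).
n = (2.95/π) × √(2 × 1 × 20.4) = 5.998 → n = 6.

n = 6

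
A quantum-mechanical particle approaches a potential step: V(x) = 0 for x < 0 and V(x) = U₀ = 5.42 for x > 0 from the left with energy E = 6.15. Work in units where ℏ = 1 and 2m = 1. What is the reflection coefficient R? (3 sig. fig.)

R = 0.238

On each side the TISE gives plane waves with k = √(2m(E − V))/ℏ: k₁ = √(2·½·6.15) = 2.480, k₂ = √(2·½·0.73) = 0.8544.
Continuity of ψ and ψ′ at the step yields the reflection amplitude r = (k₁ − k₂)/(k₁ + k₂) = 0.4875; thus R = |r|² = 0.2377, T = 0.7623.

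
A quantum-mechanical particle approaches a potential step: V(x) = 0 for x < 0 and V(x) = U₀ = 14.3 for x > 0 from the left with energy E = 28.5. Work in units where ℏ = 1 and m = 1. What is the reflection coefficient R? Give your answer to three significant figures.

R = 0.0297

The wavenumbers are k₁ = √(2mE)/ℏ = 7.550 on the left and k₂ = √(2m(E − U₀))/ℏ = 5.329 on the right.
Matching ψ and ψ′ at x = 0 gives r = (k₁ − k₂)/(k₁ + k₂), so R = r² = 0.02973 and T = 1 − R = 0.9703.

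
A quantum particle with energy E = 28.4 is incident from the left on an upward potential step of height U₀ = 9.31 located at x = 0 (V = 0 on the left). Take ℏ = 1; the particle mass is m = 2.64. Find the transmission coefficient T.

On each side the TISE gives plane waves with k = √(2m(E − V))/ℏ: k₁ = √(2·2.64·28.4) = 12.25, k₂ = √(2·2.64·19.09) = 10.04.
Continuity of ψ and ψ′ at the step yields the reflection amplitude r = (k₁ − k₂)/(k₁ + k₂) = 0.09898; thus R = |r|² = 0.009797, T = 0.9902.

T = 0.990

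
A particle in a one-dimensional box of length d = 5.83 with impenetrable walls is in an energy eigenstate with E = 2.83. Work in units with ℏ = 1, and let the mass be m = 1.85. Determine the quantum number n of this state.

n = 6

For an infinite well E_n = n²π²ℏ²/(2md²), so n = (d/πℏ)√(2mE).
n = (5.83/π) × √(2 × 1.85 × 2.83) = 6.005 → n = 6.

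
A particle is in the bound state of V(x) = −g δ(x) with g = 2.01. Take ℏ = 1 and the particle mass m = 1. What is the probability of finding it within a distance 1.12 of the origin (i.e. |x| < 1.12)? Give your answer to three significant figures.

P = 0.989

The normalised bound state is ψ = √κ e^{−κ|x|} with κ = mg/ℏ² = 2.010.
P(|x| < d) = ∫_{−d}^{d} κ e^{−2κ|x|} dx = 1 − e^{−2κd} = 1 − e^{−4.502} = 0.9889.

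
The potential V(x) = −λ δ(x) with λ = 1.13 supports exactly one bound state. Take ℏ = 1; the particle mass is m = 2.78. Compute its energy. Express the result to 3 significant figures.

E = -1.77

For x ≠ 0 the bound state is ψ ∝ e^{−κ|x|}; integrating the TISE across the delta gives the cusp condition 2κ = 2mλ/ℏ², so κ = 3.141.
Then E = −ℏ²κ²/(2m) = −mλ²/(2ℏ²) = -1.775.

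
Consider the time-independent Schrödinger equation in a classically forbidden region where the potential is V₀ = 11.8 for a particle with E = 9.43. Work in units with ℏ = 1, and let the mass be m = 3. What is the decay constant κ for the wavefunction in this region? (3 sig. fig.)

Since E < V₀ the TISE in this region is ψ'' = κ²ψ with κ = √(2m(V₀ − E))/ℏ.
κ = √(2 × 3 × 2.37) = 3.771.

κ = 3.77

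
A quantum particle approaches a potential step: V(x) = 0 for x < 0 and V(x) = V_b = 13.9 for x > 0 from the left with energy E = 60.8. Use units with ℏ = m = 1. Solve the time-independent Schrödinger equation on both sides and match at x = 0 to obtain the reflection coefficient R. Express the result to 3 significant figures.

The wavenumbers are k₁ = √(2mE)/ℏ = 11.03 on the left and k₂ = √(2m(E − V_b))/ℏ = 9.685 on the right.
Matching ψ and ψ′ at x = 0 gives r = (k₁ − k₂)/(k₁ + k₂), so R = r² = 0.004199 and T = 1 − R = 0.9958.

R = 0.00420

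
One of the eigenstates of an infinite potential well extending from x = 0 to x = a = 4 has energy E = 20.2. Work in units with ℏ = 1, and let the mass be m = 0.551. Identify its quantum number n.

From E_n = n²π²ℏ²/(2ma²) invert to n = √(2ma²E)/(πℏ).
n = (4/π) × √(2 × 0.551 × 20.2) = 6.007 → n = 6.

n = 6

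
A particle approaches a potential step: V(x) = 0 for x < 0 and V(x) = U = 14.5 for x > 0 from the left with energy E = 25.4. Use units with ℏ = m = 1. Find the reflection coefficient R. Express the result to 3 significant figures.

The wavenumbers are k₁ = √(2mE)/ℏ = 7.127 on the left and k₂ = √(2m(E − U))/ℏ = 4.669 on the right.
Matching ψ and ψ′ at x = 0 gives r = (k₁ − k₂)/(k₁ + k₂), so R = r² = 0.04343 and T = 1 − R = 0.9566.

R = 0.0434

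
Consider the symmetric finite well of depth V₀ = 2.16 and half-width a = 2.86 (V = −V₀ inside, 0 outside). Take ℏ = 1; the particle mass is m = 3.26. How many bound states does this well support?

N = 7

The dimensionless depth is z₀ = a√(2mV₀)/ℏ = 2.86 × √(14.08) = 10.73.
A new bound state (alternating even/odd) appears each time z₀ passes a multiple of π/2, so N = ⌊2z₀/π⌋ + 1 = ⌊6.833⌋ + 1 = 7.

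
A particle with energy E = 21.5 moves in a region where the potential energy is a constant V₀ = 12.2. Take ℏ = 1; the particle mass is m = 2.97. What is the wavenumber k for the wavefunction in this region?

k = 7.43

With E > V₀ the solution is oscillatory, ψ ∝ e^{±ikx} with k = √(2m(E − V₀))/ℏ.
k = √(2 × 2.97 × 9.3) = 7.432.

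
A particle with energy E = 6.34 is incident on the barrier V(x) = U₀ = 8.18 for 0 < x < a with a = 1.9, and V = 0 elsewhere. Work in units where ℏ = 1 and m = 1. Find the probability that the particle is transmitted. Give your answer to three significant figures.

T = 0.00190

E < U₀: inside the barrier ψ ∝ e^{±κx} with κ = √(2m(U₀ − E))/ℏ = 1.918.
κa = 3.645, sinh(κa) = 19.13.
Matching ψ, ψ′ at both faces gives T = [1 + U₀² sinh²(κa) / (4E(U₀ − E))]⁻¹ = 1/525.5 = 0.00190.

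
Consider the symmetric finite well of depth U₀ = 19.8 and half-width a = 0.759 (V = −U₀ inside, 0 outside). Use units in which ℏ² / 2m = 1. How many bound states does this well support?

Define the well-strength parameter z₀ = (a/ℏ)√(2mU₀) = 0.759 × √(2·0.5·19.8) = 3.377.
A new bound state (alternating even/odd) appears each time z₀ passes a multiple of π/2, so N = ⌊2z₀/π⌋ + 1 = ⌊2.150⌋ + 1 = 3.

N = 3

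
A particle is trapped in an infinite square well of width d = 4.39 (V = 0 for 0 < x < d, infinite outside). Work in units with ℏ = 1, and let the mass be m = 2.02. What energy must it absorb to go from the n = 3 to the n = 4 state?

ΔE = 0.887

E_n = n²π²ℏ²/(2md²), so ΔE = (4² − 3²) π²ℏ²/(2md²).
ΔE = 7 × π² / (2 × 2.02 × 4.39²) = 0.8873.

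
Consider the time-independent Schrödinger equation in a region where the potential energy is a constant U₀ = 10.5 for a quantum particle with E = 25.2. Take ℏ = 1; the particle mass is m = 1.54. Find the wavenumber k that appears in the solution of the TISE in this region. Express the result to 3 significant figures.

k = 6.73

With E > U₀ the solution is oscillatory, ψ ∝ e^{±ikx} with k = √(2m(E − U₀))/ℏ.
k = √(2 × 1.54 × 14.7) = 6.729.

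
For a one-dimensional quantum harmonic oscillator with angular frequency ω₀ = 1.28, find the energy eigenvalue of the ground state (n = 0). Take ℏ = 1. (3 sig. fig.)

Using E_n = (n + ½)ℏω₀: E_0 = 0.5 × 1.28 = 0.6400.

E = 0.640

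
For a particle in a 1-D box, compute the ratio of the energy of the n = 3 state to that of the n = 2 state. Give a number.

Since E_n ∝ n², the ratio is (3/2)² = 2.25.

2.25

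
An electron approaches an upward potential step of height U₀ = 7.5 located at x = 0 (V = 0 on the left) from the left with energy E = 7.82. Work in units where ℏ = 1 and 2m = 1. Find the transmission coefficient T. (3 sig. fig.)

T = 0.560

The wavenumbers are k₁ = √(2mE)/ℏ = 2.796 on the left and k₂ = √(2m(E − U₀))/ℏ = 0.5657 on the right.
Continuity of ψ and ψ′ at the step yields the reflection amplitude r = (k₁ − k₂)/(k₁ + k₂) = 0.6635; thus R = |r|² = 0.4402, T = 0.5598.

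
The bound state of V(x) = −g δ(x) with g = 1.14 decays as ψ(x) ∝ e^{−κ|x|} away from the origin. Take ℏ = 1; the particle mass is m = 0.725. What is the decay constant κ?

Integrate −(ℏ²/2m)ψ'' − gδ(x)ψ = Eψ from −ε to +ε: the ψ'' term gives ψ'(0⁺) − ψ'(0⁻) and the δ term gives −(2mg/ℏ²)ψ(0).
With ψ ∝ e^{−κ|x|} this yields −2κ = −2mg/ℏ², so κ = mg/ℏ² = 0.8265.

κ = 0.827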